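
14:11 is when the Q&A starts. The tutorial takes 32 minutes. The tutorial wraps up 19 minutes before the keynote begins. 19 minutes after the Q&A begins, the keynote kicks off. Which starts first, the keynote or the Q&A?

the Q&A

The keynote starts at 14:11 + 19 min = 14:30.
The keynote starts at 14:30 and the Q&A starts at 14:11, so the Q&A is first.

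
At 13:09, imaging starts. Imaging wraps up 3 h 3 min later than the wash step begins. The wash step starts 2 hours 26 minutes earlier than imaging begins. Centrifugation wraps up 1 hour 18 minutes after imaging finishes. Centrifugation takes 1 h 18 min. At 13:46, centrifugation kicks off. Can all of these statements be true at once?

Yes

The wash step starts at 13:09 − 146 min = 10:43.
Imaging ends at 10:43 + 183 min = 13:46.
Centrifugation ends at 13:46 + 78 min = 15:04.
Centrifugation starts at 15:04 − 78 min = 13:46.
That matches the stated 13:46, so the schedule is consistent.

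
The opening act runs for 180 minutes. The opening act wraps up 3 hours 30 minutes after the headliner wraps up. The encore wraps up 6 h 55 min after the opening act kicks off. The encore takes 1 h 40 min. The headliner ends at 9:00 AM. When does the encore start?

2:45 PM

The opening act ends at 9:00 AM + 210 min = 12:30 PM.
The opening act starts at 12:30 PM − 180 min = 9:30 AM.
The encore ends at 9:30 AM + 415 min = 4:25 PM.
The encore starts at 4:25 PM − 100 min = 2:45 PM.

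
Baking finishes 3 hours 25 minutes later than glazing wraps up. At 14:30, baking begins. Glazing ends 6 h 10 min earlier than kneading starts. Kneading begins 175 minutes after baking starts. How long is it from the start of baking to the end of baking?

10 minutes

Kneading starts at 14:30 + 175 min = 17:25.
Glazing ends at 17:25 − 370 min = 11:15.
Baking ends at 11:15 + 205 min = 14:40.
From 14:30 to 14:40 is 10 minutes.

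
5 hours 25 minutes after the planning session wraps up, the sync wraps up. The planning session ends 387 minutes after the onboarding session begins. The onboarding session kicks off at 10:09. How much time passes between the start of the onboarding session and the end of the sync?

11 hours 52 minutes

The planning session ends at 10:09 + 387 min = 16:36.
The sync ends at 16:36 + 325 min = 22:01.
From 10:09 to 22:01 is 11 hours 52 minutes.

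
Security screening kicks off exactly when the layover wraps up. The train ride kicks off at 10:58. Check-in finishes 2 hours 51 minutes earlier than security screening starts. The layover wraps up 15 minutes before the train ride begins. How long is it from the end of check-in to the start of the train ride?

3 hours 6 minutes

The layover ends at 10:58 − 15 min = 10:43.
So security screening starts at 10:43.
Check-in ends at 10:43 − 171 min = 07:52.
From 07:52 to 10:58 is 3 hours 6 minutes.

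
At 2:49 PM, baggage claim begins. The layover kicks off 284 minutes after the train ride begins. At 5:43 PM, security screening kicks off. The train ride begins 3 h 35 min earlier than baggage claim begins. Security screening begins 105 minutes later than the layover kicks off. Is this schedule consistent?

Yes

The train ride starts at 2:49 PM − 215 min = 11:14 AM.
The layover starts at 11:14 AM + 284 min = 3:58 PM.
Security screening starts at 3:58 PM + 105 min = 5:43 PM.
That matches the stated 5:43 PM, so the schedule is consistent.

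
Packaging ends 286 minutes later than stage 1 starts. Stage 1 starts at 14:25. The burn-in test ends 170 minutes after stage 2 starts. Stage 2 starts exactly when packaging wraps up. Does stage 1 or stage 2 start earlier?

stage 1

Packaging ends at 14:25 + 286 min = 19:11.
So stage 2 starts at 19:11.
Stage 1 starts at 14:25 and stage 2 starts at 19:11, so stage 1 is first.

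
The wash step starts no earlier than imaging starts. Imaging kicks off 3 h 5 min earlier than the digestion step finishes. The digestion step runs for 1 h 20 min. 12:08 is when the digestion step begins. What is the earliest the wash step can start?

The digestion step ends at 12:08 + 80 min = 13:28.
Imaging starts at 13:28 − 185 min = 10:23.
The wash step is bounded by imaging, so the earliest it can start is 10:23.

10:23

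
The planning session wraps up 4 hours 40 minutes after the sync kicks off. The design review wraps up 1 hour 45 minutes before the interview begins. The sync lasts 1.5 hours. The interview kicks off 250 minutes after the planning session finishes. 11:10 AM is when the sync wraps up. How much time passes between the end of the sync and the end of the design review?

The sync starts at 11:10 AM − 90 min = 9:40 AM.
The planning session ends at 9:40 AM + 280 min = 2:20 PM.
The interview starts at 2:20 PM + 250 min = 6:30 PM.
The design review ends at 6:30 PM − 105 min = 4:45 PM.
From 11:10 AM to 4:45 PM is 5 h 35 min.

5 h 35 min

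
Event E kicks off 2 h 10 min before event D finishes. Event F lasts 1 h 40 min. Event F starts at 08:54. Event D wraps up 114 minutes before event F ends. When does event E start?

Event F ends at 08:54 + 100 min = 10:34.
Event D ends at 10:34 − 114 min = 08:40.
Event E starts at 08:40 − 130 min = 06:30.

06:30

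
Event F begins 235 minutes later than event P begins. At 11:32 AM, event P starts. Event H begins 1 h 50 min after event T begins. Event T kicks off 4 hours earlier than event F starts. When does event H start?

1:17 PM

Event F starts at 11:32 AM + 235 min = 3:27 PM.
Event T starts at 3:27 PM − 240 min = 11:27 AM.
Event H starts at 11:27 AM + 110 min = 1:17 PM.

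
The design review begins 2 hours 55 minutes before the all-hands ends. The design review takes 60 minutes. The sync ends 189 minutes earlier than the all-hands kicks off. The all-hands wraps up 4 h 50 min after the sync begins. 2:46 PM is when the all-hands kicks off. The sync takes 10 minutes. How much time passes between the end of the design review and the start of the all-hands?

The sync ends at 2:46 PM − 189 min = 11:37 AM.
The sync starts at 11:37 AM − 10 min = 11:27 AM.
The all-hands ends at 11:27 AM + 290 min = 4:17 PM.
The design review starts at 4:17 PM − 175 min = 1:22 PM.
The design review ends at 1:22 PM + 60 min = 2:22 PM.
From 2:22 PM to 2:46 PM is 24 minutes.

24 minutes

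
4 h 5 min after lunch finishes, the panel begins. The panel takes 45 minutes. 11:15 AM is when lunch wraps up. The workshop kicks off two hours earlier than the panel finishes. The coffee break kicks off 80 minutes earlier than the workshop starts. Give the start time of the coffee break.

12:45 PM

The panel starts at 11:15 AM + 245 min = 3:20 PM.
The panel ends at 3:20 PM + 45 min = 4:05 PM.
The workshop starts at 4:05 PM − 120 min = 2:05 PM.
The coffee break starts at 2:05 PM − 80 min = 12:45 PM.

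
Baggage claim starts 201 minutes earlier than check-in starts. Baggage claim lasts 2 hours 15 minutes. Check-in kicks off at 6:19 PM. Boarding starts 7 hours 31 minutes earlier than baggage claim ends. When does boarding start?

Baggage claim starts at 6:19 PM − 201 min = 2:58 PM.
Baggage claim ends at 2:58 PM + 135 min = 5:13 PM.
Boarding starts at 5:13 PM − 451 min = 9:42 AM.

9:42 AM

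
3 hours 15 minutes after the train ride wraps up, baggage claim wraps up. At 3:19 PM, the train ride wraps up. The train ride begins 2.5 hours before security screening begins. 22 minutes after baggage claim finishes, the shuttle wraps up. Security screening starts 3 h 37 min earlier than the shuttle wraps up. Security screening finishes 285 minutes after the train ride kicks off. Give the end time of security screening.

Baggage claim ends at 3:19 PM + 195 min = 6:34 PM.
The shuttle ends at 6:34 PM + 22 min = 6:56 PM.
Security screening starts at 6:56 PM − 217 min = 3:19 PM.
The train ride starts at 3:19 PM − 150 min = 12:49 PM.
Security screening ends at 12:49 PM + 285 min = 5:34 PM.

5:34 PM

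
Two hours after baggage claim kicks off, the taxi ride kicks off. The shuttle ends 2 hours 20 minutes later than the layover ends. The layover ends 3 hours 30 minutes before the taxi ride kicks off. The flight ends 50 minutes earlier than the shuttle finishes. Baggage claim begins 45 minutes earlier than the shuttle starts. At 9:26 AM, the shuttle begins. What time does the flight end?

Baggage claim starts at 9:26 AM − 45 min = 8:41 AM.
The taxi ride starts at 8:41 AM + 120 min = 10:41 AM.
The layover ends at 10:41 AM − 210 min = 7:11 AM.
The shuttle ends at 7:11 AM + 140 min = 9:31 AM.
The flight ends at 9:31 AM − 50 min = 8:41 AM.

8:41 AM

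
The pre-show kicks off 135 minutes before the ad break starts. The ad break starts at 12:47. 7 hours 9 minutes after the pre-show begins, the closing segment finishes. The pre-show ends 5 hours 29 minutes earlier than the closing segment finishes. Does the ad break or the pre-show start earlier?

the pre-show

The pre-show starts at 12:47 − 135 min = 10:32.
The ad break starts at 12:47 and the pre-show starts at 10:32, so the pre-show is first.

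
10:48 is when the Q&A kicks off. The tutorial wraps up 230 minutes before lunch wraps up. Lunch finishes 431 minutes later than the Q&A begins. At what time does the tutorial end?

Lunch ends at 10:48 + 431 min = 17:59.
The tutorial ends at 17:59 − 230 min = 14:09.

14:09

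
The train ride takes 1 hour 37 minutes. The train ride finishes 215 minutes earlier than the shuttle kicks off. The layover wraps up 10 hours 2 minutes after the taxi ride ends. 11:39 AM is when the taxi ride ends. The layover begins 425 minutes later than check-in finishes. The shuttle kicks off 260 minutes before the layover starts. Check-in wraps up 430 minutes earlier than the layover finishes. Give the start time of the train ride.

12:04 PM

The layover ends at 11:39 AM + 602 min = 9:41 PM.
Check-in ends at 9:41 PM − 430 min = 2:31 PM.
The layover starts at 2:31 PM + 425 min = 9:36 PM.
The shuttle starts at 9:36 PM − 260 min = 5:16 PM.
The train ride ends at 5:16 PM − 215 min = 1:41 PM.
The train ride starts at 1:41 PM − 97 min = 12:04 PM.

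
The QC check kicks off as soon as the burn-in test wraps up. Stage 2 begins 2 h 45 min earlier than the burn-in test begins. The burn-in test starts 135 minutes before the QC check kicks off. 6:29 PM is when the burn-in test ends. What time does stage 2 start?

The QC check starts at 6:29 PM.
The burn-in test starts at 6:29 PM − 135 min = 4:14 PM.
Stage 2 starts at 4:14 PM − 165 min = 1:29 PM.

1:29 PM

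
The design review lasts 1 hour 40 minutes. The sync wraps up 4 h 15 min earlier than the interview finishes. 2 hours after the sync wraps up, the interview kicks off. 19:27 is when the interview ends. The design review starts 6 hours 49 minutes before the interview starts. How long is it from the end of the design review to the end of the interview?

The sync ends at 19:27 − 255 min = 15:12.
The interview starts at 15:12 + 120 min = 17:12.
The design review starts at 17:12 − 409 min = 10:23.
The design review ends at 10:23 + 100 min = 12:03.
From 12:03 to 19:27 is 444 minutes.

444 minutes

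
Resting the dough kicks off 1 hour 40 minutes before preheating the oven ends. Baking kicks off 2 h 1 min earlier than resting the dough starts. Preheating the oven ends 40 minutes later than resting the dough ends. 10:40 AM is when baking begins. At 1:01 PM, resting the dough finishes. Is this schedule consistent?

Preheating the oven ends at 1:01 PM + 40 min = 1:41 PM.
Resting the dough starts at 1:41 PM − 100 min = 12:01 PM.
Baking starts at 12:01 PM − 121 min = 10:00 AM.
But baking is also said to start at 10:40 AM — a 40-minute conflict.

No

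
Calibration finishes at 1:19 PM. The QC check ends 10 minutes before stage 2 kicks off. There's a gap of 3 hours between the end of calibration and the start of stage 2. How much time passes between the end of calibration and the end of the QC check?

Stage 2 starts at 1:19 PM + 180 min = 4:19 PM.
The QC check ends at 4:19 PM − 10 min = 4:09 PM.
From 1:19 PM to 4:09 PM is 170 minutes.

170 minutes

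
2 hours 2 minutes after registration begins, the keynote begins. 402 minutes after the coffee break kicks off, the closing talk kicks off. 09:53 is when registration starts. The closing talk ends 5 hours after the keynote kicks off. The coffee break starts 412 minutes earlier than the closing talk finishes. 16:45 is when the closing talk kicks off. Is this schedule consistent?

Yes

The keynote starts at 09:53 + 122 min = 11:55.
The closing talk ends at 11:55 + 300 min = 16:55.
The coffee break starts at 16:55 − 412 min = 10:03.
The closing talk starts at 10:03 + 402 min = 16:45.
That matches the stated 16:45, so the schedule is consistent.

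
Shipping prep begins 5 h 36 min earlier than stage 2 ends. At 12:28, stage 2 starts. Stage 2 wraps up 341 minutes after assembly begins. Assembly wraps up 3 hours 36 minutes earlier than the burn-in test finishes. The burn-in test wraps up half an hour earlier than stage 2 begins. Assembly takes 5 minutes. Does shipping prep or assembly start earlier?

assembly

The burn-in test ends at 12:28 − 30 min = 11:58.
Assembly ends at 11:58 − 216 min = 08:22.
Assembly starts at 08:22 − 5 min = 08:17.
Stage 2 ends at 08:17 + 341 min = 13:58.
Shipping prep starts at 13:58 − 336 min = 08:22.
Shipping prep starts at 08:22 and assembly starts at 08:17, so assembly is first.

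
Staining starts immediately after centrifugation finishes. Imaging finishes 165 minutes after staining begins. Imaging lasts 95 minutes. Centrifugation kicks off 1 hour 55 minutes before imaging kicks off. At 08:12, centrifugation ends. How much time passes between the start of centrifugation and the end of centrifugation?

Staining starts at 08:12.
Imaging ends at 08:12 + 165 min = 10:57.
Imaging starts at 10:57 − 95 min = 09:22.
Centrifugation starts at 09:22 − 115 min = 07:27.
From 07:27 to 08:12 is 45 minutes.

45 minutes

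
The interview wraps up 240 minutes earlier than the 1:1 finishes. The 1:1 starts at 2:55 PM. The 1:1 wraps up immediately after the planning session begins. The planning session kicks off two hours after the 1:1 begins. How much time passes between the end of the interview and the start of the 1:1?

120 minutes

The planning session starts at 2:55 PM + 120 min = 4:55 PM.
So the 1:1 ends at 4:55 PM.
The interview ends at 4:55 PM − 240 min = 12:55 PM.
From 12:55 PM to 2:55 PM is 120 minutes.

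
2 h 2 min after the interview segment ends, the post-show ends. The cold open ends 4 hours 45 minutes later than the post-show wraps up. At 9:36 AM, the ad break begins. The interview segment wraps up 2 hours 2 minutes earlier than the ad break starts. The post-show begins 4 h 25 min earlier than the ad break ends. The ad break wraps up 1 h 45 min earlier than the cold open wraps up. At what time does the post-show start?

The interview segment ends at 9:36 AM − 122 min = 7:34 AM.
The post-show ends at 7:34 AM + 122 min = 9:36 AM.
The cold open ends at 9:36 AM + 285 min = 2:21 PM.
The ad break ends at 2:21 PM − 105 min = 12:36 PM.
The post-show starts at 12:36 PM − 265 min = 8:11 AM.

8:11 AM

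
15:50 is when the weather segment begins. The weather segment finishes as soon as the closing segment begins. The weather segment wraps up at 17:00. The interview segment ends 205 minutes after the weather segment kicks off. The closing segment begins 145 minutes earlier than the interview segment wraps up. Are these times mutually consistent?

No

The interview segment ends at 15:50 + 205 min = 19:15.
The closing segment starts at 19:15 − 145 min = 16:50.
So the weather segment ends at 16:50.
But the weather segment is also said to end at 17:00 — a 10-minute conflict.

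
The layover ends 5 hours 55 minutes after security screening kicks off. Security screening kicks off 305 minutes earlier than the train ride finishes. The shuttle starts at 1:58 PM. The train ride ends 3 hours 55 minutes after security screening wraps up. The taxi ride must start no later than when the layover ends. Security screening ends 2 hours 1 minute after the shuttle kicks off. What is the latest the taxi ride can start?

Security screening ends at 1:58 PM + 121 min = 3:59 PM.
The train ride ends at 3:59 PM + 235 min = 7:54 PM.
Security screening starts at 7:54 PM − 305 min = 2:49 PM.
The layover ends at 2:49 PM + 355 min = 8:44 PM.
The taxi ride is bounded by the layover, so the latest it can start is 8:44 PM.

8:44 PM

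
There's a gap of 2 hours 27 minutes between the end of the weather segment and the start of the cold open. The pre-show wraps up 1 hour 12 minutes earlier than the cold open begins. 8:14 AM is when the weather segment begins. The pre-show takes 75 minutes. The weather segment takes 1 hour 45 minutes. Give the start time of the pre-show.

9:59 AM

The weather segment ends at 8:14 AM + 105 min = 9:59 AM.
The cold open starts at 9:59 AM + 147 min = 12:26 PM.
The pre-show ends at 12:26 PM − 72 min = 11:14 AM.
The pre-show starts at 11:14 AM − 75 min = 9:59 AM.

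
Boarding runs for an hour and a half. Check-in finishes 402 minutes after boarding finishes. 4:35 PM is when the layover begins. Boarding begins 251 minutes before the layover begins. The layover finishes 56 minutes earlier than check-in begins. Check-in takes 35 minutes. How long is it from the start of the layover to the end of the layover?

2.5 hours

Boarding starts at 4:35 PM − 251 min = 12:24 PM.
Boarding ends at 12:24 PM + 90 min = 1:54 PM.
Check-in ends at 1:54 PM + 402 min = 8:36 PM.
Check-in starts at 8:36 PM − 35 min = 8:01 PM.
The layover ends at 8:01 PM − 56 min = 7:05 PM.
From 4:35 PM to 7:05 PM is 2.5 hours.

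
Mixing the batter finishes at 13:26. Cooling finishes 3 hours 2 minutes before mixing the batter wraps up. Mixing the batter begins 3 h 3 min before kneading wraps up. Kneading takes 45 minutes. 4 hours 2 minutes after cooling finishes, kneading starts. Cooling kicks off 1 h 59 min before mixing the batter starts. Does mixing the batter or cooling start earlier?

cooling

Cooling ends at 13:26 − 182 min = 10:24.
Kneading starts at 10:24 + 242 min = 14:26.
Kneading ends at 14:26 + 45 min = 15:11.
Mixing the batter starts at 15:11 − 183 min = 12:08.
Cooling starts at 12:08 − 119 min = 10:09.
Mixing the batter starts at 12:08 and cooling starts at 10:09, so cooling is first.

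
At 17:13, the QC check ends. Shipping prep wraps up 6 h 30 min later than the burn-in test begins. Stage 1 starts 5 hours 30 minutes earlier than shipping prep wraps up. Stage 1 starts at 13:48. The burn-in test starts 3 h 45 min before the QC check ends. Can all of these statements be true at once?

No

The burn-in test starts at 17:13 − 225 min = 13:28.
Shipping prep ends at 13:28 + 390 min = 19:58.
Stage 1 starts at 19:58 − 330 min = 14:28.
But stage 1 is also said to start at 13:48 — a 40-minute conflict.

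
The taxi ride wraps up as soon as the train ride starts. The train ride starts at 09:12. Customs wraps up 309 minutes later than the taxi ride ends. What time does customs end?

The taxi ride ends at 09:12.
Customs ends at 09:12 + 309 min = 14:21.

14:21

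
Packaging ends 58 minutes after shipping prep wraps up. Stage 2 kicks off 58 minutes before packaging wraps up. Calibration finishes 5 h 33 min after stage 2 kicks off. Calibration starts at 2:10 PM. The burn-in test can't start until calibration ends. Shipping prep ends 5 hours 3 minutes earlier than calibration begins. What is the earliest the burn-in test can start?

Shipping prep ends at 2:10 PM − 303 min = 9:07 AM.
Packaging ends at 9:07 AM + 58 min = 10:05 AM.
Stage 2 starts at 10:05 AM − 58 min = 9:07 AM.
Calibration ends at 9:07 AM + 333 min = 2:40 PM.
The burn-in test is bounded by calibration, so the earliest it can start is 2:40 PM.

2:40 PM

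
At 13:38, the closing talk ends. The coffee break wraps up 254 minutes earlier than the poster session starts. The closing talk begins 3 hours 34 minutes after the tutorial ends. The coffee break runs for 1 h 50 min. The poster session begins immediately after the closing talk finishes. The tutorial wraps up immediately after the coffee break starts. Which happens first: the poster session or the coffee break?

The poster session starts at 13:38.
The coffee break ends at 13:38 − 254 min = 09:24.
The coffee break starts at 09:24 − 110 min = 07:34.
The poster session starts at 13:38 and the coffee break starts at 07:34, so the coffee break is first.

the coffee break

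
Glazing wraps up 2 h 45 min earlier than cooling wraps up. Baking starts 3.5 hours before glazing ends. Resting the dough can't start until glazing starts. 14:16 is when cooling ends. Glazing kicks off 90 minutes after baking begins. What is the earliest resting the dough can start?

Glazing ends at 14:16 − 165 min = 11:31.
Baking starts at 11:31 − 210 min = 08:01.
Glazing starts at 08:01 + 90 min = 09:31.
Resting the dough is bounded by glazing, so the earliest it can start is 09:31.

09:31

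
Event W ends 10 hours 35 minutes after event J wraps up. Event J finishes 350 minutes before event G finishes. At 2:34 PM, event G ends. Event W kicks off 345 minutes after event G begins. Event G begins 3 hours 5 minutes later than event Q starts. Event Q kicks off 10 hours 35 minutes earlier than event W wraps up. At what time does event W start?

5:34 PM

Event J ends at 2:34 PM − 350 min = 8:44 AM.
Event W ends at 8:44 AM + 635 min = 7:19 PM.
Event Q starts at 7:19 PM − 635 min = 8:44 AM.
Event G starts at 8:44 AM + 185 min = 11:49 AM.
Event W starts at 11:49 AM + 345 min = 5:34 PM.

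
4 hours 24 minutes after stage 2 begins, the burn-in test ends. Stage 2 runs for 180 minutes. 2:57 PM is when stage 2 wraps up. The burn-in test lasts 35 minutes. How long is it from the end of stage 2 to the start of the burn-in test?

Stage 2 starts at 2:57 PM − 180 min = 11:57 AM.
The burn-in test ends at 11:57 AM + 264 min = 4:21 PM.
The burn-in test starts at 4:21 PM − 35 min = 3:46 PM.
From 2:57 PM to 3:46 PM is 49 minutes.

49 minutes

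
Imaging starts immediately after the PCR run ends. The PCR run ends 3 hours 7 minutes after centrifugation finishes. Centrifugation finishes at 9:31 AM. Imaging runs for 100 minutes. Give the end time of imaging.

The PCR run ends at 9:31 AM + 187 min = 12:38 PM.
So imaging starts at 12:38 PM.
Imaging ends at 12:38 PM + 100 min = 2:18 PM.

2:18 PM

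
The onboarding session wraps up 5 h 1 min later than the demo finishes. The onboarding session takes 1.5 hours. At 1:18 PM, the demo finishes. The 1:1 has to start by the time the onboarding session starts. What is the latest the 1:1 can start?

4:49 PM

The onboarding session ends at 1:18 PM + 301 min = 6:19 PM.
The onboarding session starts at 6:19 PM − 90 min = 4:49 PM.
The 1:1 is bounded by the onboarding session, so the latest it can start is 4:49 PM.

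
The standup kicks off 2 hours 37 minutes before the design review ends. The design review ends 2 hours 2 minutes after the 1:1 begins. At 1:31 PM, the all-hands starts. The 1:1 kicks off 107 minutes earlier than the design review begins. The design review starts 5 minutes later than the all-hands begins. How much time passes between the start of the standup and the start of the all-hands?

137 minutes

The design review starts at 1:31 PM + 5 min = 1:36 PM.
The 1:1 starts at 1:36 PM − 107 min = 11:49 AM.
The design review ends at 11:49 AM + 122 min = 1:51 PM.
The standup starts at 1:51 PM − 157 min = 11:14 AM.
From 11:14 AM to 1:31 PM is 137 minutes.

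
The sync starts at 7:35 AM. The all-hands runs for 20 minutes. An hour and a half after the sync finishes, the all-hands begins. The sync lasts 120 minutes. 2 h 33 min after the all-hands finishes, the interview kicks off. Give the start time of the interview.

1:58 PM

The sync ends at 7:35 AM + 120 min = 9:35 AM.
The all-hands starts at 9:35 AM + 90 min = 11:05 AM.
The all-hands ends at 11:05 AM + 20 min = 11:25 AM.
The interview starts at 11:25 AM + 153 min = 1:58 PM.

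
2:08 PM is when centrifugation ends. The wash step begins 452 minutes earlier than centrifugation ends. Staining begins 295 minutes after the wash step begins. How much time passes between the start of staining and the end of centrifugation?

The wash step starts at 2:08 PM − 452 min = 6:36 AM.
Staining starts at 6:36 AM + 295 min = 11:31 AM.
From 11:31 AM to 2:08 PM is 2 hours 37 minutes.

2 hours 37 minutes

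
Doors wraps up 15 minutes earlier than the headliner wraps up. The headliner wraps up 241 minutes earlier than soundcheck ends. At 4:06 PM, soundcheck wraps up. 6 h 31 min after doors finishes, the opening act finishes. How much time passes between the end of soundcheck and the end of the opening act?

2 hours 15 minutes

The headliner ends at 4:06 PM − 241 min = 12:05 PM.
Doors ends at 12:05 PM − 15 min = 11:50 AM.
The opening act ends at 11:50 AM + 391 min = 6:21 PM.
From 4:06 PM to 6:21 PM is 2 hours 15 minutes.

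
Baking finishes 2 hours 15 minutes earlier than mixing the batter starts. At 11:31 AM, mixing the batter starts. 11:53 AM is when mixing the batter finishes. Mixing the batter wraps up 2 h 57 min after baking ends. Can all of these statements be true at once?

No

Baking ends at 11:31 AM − 135 min = 9:16 AM.
Mixing the batter ends at 9:16 AM + 177 min = 12:13 PM.
But mixing the batter is also said to end at 11:53 AM — a 20-minute conflict.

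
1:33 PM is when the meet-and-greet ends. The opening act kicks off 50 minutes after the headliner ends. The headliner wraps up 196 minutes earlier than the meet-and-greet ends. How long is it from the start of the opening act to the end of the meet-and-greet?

The headliner ends at 1:33 PM − 196 min = 10:17 AM.
The opening act starts at 10:17 AM + 50 min = 11:07 AM.
From 11:07 AM to 1:33 PM is 2 hours 26 minutes.

2 hours 26 minutes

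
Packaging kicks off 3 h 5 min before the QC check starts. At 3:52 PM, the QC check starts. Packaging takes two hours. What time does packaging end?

2:47 PM

Packaging starts at 3:52 PM − 185 min = 12:47 PM.
Packaging ends at 12:47 PM + 120 min = 2:47 PM.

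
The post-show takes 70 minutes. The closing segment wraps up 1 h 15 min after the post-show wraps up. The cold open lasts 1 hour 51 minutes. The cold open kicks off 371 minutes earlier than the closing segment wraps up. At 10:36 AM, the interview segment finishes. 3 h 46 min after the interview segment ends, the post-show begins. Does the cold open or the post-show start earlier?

The post-show starts at 10:36 AM + 226 min = 2:22 PM.
The post-show ends at 2:22 PM + 70 min = 3:32 PM.
The closing segment ends at 3:32 PM + 75 min = 4:47 PM.
The cold open starts at 4:47 PM − 371 min = 10:36 AM.
The cold open starts at 10:36 AM and the post-show starts at 2:22 PM, so the cold open is first.

the cold open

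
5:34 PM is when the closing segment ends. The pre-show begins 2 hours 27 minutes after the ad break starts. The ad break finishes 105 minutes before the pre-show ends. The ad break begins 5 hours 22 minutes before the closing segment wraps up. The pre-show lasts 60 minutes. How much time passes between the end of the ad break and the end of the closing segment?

The ad break starts at 5:34 PM − 322 min = 12:12 PM.
The pre-show starts at 12:12 PM + 147 min = 2:39 PM.
The pre-show ends at 2:39 PM + 60 min = 3:39 PM.
The ad break ends at 3:39 PM − 105 min = 1:54 PM.
From 1:54 PM to 5:34 PM is 3 h 40 min.

3 h 40 min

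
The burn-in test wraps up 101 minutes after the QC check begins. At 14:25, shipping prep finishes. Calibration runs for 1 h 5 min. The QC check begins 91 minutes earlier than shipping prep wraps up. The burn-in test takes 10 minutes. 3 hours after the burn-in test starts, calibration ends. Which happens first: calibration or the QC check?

the QC check

The QC check starts at 14:25 − 91 min = 12:54.
The burn-in test ends at 12:54 + 101 min = 14:35.
The burn-in test starts at 14:35 − 10 min = 14:25.
Calibration ends at 14:25 + 180 min = 17:25.
Calibration starts at 17:25 − 65 min = 16:20.
Calibration starts at 16:20 and the QC check starts at 12:54, so the QC check is first.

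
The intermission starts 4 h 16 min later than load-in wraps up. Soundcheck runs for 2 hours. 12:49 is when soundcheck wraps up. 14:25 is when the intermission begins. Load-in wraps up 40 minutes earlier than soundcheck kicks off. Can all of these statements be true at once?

Yes

Soundcheck starts at 12:49 − 120 min = 10:49.
Load-in ends at 10:49 − 40 min = 10:09.
The intermission starts at 10:09 + 256 min = 14:25.
That matches the stated 14:25, so the schedule is consistent.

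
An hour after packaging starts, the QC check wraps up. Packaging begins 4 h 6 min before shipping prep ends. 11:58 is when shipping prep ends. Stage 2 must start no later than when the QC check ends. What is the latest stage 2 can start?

Packaging starts at 11:58 − 246 min = 07:52.
The QC check ends at 07:52 + 60 min = 08:52.
Stage 2 is bounded by the QC check, so the latest it can start is 08:52.

08:52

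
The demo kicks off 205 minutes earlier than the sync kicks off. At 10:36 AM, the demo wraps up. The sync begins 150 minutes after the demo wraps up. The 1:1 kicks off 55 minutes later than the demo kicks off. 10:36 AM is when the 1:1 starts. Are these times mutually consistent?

The sync starts at 10:36 AM + 150 min = 1:06 PM.
The demo starts at 1:06 PM − 205 min = 9:41 AM.
The 1:1 starts at 9:41 AM + 55 min = 10:36 AM.
That matches the stated 10:36 AM, so the schedule is consistent.

Yes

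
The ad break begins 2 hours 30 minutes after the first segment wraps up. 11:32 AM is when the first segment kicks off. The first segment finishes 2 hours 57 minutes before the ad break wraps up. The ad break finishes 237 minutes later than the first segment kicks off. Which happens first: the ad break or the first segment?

the first segment

The ad break ends at 11:32 AM + 237 min = 3:29 PM.
The first segment ends at 3:29 PM − 177 min = 12:32 PM.
The ad break starts at 12:32 PM + 150 min = 3:02 PM.
The ad break starts at 3:02 PM and the first segment starts at 11:32 AM, so the first segment is first.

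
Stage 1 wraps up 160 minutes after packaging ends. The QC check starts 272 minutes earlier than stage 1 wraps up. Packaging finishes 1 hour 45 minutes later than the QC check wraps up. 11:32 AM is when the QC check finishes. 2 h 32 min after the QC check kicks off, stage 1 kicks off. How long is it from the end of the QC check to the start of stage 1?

2 h 25 min

Packaging ends at 11:32 AM + 105 min = 1:17 PM.
Stage 1 ends at 1:17 PM + 160 min = 3:57 PM.
The QC check starts at 3:57 PM − 272 min = 11:25 AM.
Stage 1 starts at 11:25 AM + 152 min = 1:57 PM.
From 11:32 AM to 1:57 PM is 2 h 25 min.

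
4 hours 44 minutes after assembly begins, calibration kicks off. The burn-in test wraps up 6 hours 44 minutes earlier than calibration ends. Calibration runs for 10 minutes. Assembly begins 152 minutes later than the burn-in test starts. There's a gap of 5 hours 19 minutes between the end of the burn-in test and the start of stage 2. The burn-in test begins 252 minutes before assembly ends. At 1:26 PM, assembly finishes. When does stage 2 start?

The burn-in test starts at 1:26 PM − 252 min = 9:14 AM.
Assembly starts at 9:14 AM + 152 min = 11:46 AM.
Calibration starts at 11:46 AM + 284 min = 4:30 PM.
Calibration ends at 4:30 PM + 10 min = 4:40 PM.
The burn-in test ends at 4:40 PM − 404 min = 9:56 AM.
Stage 2 starts at 9:56 AM + 319 min = 3:15 PM.

3:15 PM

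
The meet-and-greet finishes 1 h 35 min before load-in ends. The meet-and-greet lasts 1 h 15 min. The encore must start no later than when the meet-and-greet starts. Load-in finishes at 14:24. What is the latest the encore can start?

The meet-and-greet ends at 14:24 − 95 min = 12:49.
The meet-and-greet starts at 12:49 − 75 min = 11:34.
The encore is bounded by the meet-and-greet, so the latest it can start is 11:34.

11:34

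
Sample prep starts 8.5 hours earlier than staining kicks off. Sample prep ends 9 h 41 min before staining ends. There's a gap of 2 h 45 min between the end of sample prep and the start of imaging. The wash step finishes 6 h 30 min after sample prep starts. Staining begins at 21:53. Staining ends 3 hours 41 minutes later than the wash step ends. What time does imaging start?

16:38

Sample prep starts at 21:53 − 510 min = 13:23.
The wash step ends at 13:23 + 390 min = 19:53.
Staining ends at 19:53 + 221 min = 23:34.
Sample prep ends at 23:34 − 581 min = 13:53.
Imaging starts at 13:53 + 165 min = 16:38.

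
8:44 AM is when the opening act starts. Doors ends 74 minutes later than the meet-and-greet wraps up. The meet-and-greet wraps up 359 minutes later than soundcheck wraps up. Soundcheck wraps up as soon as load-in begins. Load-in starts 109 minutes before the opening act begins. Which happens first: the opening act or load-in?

load-in

Load-in starts at 8:44 AM − 109 min = 6:55 AM.
The opening act starts at 8:44 AM and load-in starts at 6:55 AM, so load-in is first.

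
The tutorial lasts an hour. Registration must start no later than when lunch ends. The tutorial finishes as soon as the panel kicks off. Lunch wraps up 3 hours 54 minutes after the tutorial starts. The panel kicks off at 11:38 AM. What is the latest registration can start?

The tutorial ends at 11:38 AM.
The tutorial starts at 11:38 AM − 60 min = 10:38 AM.
Lunch ends at 10:38 AM + 234 min = 2:32 PM.
Registration is bounded by lunch, so the latest it can start is 2:32 PM.

2:32 PM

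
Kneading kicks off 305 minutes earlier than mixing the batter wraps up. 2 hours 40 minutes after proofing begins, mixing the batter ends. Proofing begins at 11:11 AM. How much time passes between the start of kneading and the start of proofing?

Mixing the batter ends at 11:11 AM + 160 min = 1:51 PM.
Kneading starts at 1:51 PM − 305 min = 8:46 AM.
From 8:46 AM to 11:11 AM is 2 hours 25 minutes.

2 hours 25 minutes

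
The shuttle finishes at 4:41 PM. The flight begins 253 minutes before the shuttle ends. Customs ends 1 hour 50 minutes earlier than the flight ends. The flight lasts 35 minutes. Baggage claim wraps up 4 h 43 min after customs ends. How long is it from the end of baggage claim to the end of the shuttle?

The flight starts at 4:41 PM − 253 min = 12:28 PM.
The flight ends at 12:28 PM + 35 min = 1:03 PM.
Customs ends at 1:03 PM − 110 min = 11:13 AM.
Baggage claim ends at 11:13 AM + 283 min = 3:56 PM.
From 3:56 PM to 4:41 PM is 45 minutes.

45 minutes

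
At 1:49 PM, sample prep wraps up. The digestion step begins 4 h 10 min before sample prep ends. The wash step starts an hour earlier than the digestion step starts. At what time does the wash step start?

8:39 AM

The digestion step starts at 1:49 PM − 250 min = 9:39 AM.
The wash step starts at 9:39 AM − 60 min = 8:39 AM.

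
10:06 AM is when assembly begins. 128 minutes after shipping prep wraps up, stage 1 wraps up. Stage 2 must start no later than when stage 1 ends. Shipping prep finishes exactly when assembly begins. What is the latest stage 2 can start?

12:14 PM

Shipping prep ends at 10:06 AM.
Stage 1 ends at 10:06 AM + 128 min = 12:14 PM.
Stage 2 is bounded by stage 1, so the latest it can start is 12:14 PM.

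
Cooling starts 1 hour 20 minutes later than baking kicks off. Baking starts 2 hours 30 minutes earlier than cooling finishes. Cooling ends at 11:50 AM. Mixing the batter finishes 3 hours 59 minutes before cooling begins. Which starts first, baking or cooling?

baking

Baking starts at 11:50 AM − 150 min = 9:20 AM.
Cooling starts at 9:20 AM + 80 min = 10:40 AM.
Baking starts at 9:20 AM and cooling starts at 10:40 AM, so baking is first.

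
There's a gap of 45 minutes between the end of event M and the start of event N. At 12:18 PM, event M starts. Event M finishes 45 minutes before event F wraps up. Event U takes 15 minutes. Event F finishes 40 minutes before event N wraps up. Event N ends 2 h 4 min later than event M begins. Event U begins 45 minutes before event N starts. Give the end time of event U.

Event N ends at 12:18 PM + 124 min = 2:22 PM.
Event F ends at 2:22 PM − 40 min = 1:42 PM.
Event M ends at 1:42 PM − 45 min = 12:57 PM.
Event N starts at 12:57 PM + 45 min = 1:42 PM.
Event U starts at 1:42 PM − 45 min = 12:57 PM.
Event U ends at 12:57 PM + 15 min = 1:12 PM.

1:12 PM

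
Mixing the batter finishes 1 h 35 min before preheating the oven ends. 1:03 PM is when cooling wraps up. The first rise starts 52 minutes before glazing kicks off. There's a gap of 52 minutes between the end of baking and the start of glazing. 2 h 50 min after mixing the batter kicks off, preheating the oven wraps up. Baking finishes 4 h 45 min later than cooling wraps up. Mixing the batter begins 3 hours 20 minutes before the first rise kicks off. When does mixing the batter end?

3:43 PM

Baking ends at 1:03 PM + 285 min = 5:48 PM.
Glazing starts at 5:48 PM + 52 min = 6:40 PM.
The first rise starts at 6:40 PM − 52 min = 5:48 PM.
Mixing the batter starts at 5:48 PM − 200 min = 2:28 PM.
Preheating the oven ends at 2:28 PM + 170 min = 5:18 PM.
Mixing the batter ends at 5:18 PM − 95 min = 3:43 PM.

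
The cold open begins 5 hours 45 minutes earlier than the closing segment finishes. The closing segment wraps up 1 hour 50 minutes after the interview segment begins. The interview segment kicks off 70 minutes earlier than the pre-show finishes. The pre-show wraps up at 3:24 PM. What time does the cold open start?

10:19 AM

The interview segment starts at 3:24 PM − 70 min = 2:14 PM.
The closing segment ends at 2:14 PM + 110 min = 4:04 PM.
The cold open starts at 4:04 PM − 345 min = 10:19 AM.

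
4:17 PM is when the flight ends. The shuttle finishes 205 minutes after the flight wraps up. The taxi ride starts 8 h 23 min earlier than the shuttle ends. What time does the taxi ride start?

11:19 AM

The shuttle ends at 4:17 PM + 205 min = 7:42 PM.
The taxi ride starts at 7:42 PM − 503 min = 11:19 AM.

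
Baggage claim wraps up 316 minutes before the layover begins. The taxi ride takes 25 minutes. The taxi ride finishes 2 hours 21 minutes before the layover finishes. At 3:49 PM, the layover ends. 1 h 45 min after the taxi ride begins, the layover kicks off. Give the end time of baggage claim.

9:32 AM

The taxi ride ends at 3:49 PM − 141 min = 1:28 PM.
The taxi ride starts at 1:28 PM − 25 min = 1:03 PM.
The layover starts at 1:03 PM + 105 min = 2:48 PM.
Baggage claim ends at 2:48 PM − 316 min = 9:32 AM.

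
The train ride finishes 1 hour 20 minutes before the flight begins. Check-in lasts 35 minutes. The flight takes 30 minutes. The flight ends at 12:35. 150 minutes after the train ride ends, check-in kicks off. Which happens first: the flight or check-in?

The flight starts at 12:35 − 30 min = 12:05.
The train ride ends at 12:05 − 80 min = 10:45.
Check-in starts at 10:45 + 150 min = 13:15.
The flight starts at 12:05 and check-in starts at 13:15, so the flight is first.

the flight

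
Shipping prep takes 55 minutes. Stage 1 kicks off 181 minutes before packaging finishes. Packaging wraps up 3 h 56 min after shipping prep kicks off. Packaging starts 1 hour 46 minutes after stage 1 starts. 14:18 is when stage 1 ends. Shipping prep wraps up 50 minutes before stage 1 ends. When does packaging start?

15:14

Shipping prep ends at 14:18 − 50 min = 13:28.
Shipping prep starts at 13:28 − 55 min = 12:33.
Packaging ends at 12:33 + 236 min = 16:29.
Stage 1 starts at 16:29 − 181 min = 13:28.
Packaging starts at 13:28 + 106 min = 15:14.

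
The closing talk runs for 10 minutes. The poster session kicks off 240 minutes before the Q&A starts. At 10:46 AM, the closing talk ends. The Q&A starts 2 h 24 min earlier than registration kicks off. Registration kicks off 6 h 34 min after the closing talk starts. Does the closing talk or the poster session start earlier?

the closing talk

The closing talk starts at 10:46 AM − 10 min = 10:36 AM.
Registration starts at 10:36 AM + 394 min = 5:10 PM.
The Q&A starts at 5:10 PM − 144 min = 2:46 PM.
The poster session starts at 2:46 PM − 240 min = 10:46 AM.
The closing talk starts at 10:36 AM and the poster session starts at 10:46 AM, so the closing talk is first.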